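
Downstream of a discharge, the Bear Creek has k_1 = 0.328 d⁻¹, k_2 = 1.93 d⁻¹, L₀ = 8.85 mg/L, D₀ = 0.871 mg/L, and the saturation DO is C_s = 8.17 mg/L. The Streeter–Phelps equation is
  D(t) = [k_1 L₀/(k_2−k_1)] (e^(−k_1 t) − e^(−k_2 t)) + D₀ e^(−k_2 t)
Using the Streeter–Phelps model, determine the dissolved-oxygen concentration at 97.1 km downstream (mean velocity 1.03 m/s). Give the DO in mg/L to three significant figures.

Travel time t = x/v = 97.1 km / (1.03 m/s) = 97100 m / 1.03 m/s = 94270 s = 1.091 d.
k_1 L₀/(k_2−k_1) = 0.328×8.85/(1.93−0.328) = 2.903/1.602 = 1.812 mg/L.
e^(−k_1 t) = e^(−0.328×1.091) = 0.6992; e^(−k_2 t) = e^(−1.93×1.091) = 0.1217.
D = 1.812 × (0.6992 − 0.1217) + 0.871 × 0.1217 = 1.046 + 0.1060 = 1.152 mg/L.
DO = C_s − D = 8.17 − 1.152 = 7.018 mg/L.

DO ≈ 7.02 mg/L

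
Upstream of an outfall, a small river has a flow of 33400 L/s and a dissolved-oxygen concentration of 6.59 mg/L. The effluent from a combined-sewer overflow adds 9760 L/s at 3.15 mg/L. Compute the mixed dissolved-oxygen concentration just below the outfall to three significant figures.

5.81 mg/L

Flow-weighted mixing: C = (Q_r C_r + Q_w C_w)/(Q_r + Q_w)
= (33400×6.59 + 9760×3.15)/(33400 + 9760) = 250800/43160 = 5.812 mg/L.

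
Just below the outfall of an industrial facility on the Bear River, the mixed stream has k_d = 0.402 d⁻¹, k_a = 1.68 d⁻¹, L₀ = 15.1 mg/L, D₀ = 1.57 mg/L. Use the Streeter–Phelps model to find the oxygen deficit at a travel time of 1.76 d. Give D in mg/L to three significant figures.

D ≈ 2.18 mg/L

k_d L₀/(k_a−k_d) = 0.402×15.1/(1.68−0.402) = 6.070/1.278 = 4.750 mg/L.
e^(−k_d t) = e^(−0.402×1.760) = 0.4929; e^(−k_a t) = e^(−1.68×1.760) = 0.05199.
D = 4.750 × (0.4929 − 0.05199) + 1.57 × 0.05199 = 2.094 + 0.08162 = 2.176 mg/L.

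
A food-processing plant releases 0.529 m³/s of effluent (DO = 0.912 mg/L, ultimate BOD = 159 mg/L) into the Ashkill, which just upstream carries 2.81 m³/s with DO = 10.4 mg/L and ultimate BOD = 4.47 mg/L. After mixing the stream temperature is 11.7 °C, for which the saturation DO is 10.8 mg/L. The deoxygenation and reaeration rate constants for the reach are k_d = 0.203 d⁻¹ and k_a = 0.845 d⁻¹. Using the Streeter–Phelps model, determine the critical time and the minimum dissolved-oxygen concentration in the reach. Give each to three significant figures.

Mixed DO = (2.81×10.4 + 0.529×0.912)/(2.81+0.529) = 29.71/3.339 = 8.897 mg/L.
Mixed L₀ = (2.81×4.47 + 0.529×159)/(3.339) = 96.67/3.339 = 28.95 mg/L.
Initial deficit D₀ = C_s − DO₀ = 10.8 − 8.897 = 1.903 mg/L.
t_c = (1/0.6420) ln[(0.845/0.203)(1 − 1.903×0.6420/(0.203×28.95))] = 1.558 × ln(3.297) = 1.858 d.
D_c = (0.203/0.845) × 28.95 × e^(−0.203×1.858) = 0.2402 × 28.95 × 0.6857 = 4.770 mg/L.
Minimum DO = 10.8 − 4.770 = 6.030 mg/L.

t_c ≈ 1.86 d; minimum DO ≈ 6.03 mg/L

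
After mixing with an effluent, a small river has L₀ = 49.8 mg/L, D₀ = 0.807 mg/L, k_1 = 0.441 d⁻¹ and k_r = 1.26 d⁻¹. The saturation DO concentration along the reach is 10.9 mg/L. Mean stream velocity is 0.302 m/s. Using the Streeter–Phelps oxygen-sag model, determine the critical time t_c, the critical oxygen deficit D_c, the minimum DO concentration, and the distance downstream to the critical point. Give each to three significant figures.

t_c ≈ 1.24 d; D_c ≈ 10.1 mg/L; min DO ≈ 0.832 mg/L; x_c ≈ 32.5 km

With k_r/k_1 = 2.857 and 1 − D₀(k_r−k_1)/(k_1 L₀) = 0.9699,
t_c = ln(2.857 × 0.9699) / (1.26 − 0.441) = ln(2.771) / 0.8190 = 1.019/0.8190 = 1.245 d.
L(t_c) = L₀ e^(−k_1 t_c) = 49.8 × 0.5776 = 28.77 mg/L, and at the critical point k_r D_c = k_1 L, so D_c = (0.441/1.26) × 28.77 = 10.07 mg/L.
Minimum DO = C_s − D_c = 10.9 − 10.07 = 0.8320 mg/L.
x_c = v t_c = 0.302 m/s × 1.245 d × 86400 s/d = 32470 m ≈ 32.5 km.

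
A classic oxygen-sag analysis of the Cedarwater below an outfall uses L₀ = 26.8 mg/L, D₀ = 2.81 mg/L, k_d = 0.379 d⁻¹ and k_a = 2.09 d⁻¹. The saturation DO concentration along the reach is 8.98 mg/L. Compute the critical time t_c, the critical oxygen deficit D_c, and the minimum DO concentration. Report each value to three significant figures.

t_c = [1/(k_a−k_d)] ln[(k_a/k_d)(1 − D₀(k_a−k_d)/(k_d L₀))]
= [1/(2.09−0.379)] ln[(2.09/0.379)(1 − 2.81×1.711/(0.379×26.8))]
= (1/1.711) ln[5.515 × 0.5267] = 0.5845 × ln(2.904) = 0.5845 × 1.066 = 0.6231 d.
D_c = (k_d/k_a) L₀ e^(−k_d t_c) = (0.379/2.09) × 26.8 × e^(−0.379×0.6231) = 0.1813 × 26.8 × 0.7897 = 3.838 mg/L.
Minimum DO = C_s − D_c = 8.98 − 3.838 = 5.142 mg/L.

t_c ≈ 0.623 d; D_c ≈ 3.84 mg/L; min DO ≈ 5.14 mg/L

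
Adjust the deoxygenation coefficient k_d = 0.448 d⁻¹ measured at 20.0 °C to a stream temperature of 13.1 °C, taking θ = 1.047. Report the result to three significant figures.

k_d ≈ 0.326 d⁻¹

k_d(T₂) = k_d(T₁) · θ^(T₂−T₁) = 0.448 × 1.047^(13.1−20.0)
= 0.448 × 1.047^-6.90 = 0.448 × 0.7284 = 0.3263 d⁻¹.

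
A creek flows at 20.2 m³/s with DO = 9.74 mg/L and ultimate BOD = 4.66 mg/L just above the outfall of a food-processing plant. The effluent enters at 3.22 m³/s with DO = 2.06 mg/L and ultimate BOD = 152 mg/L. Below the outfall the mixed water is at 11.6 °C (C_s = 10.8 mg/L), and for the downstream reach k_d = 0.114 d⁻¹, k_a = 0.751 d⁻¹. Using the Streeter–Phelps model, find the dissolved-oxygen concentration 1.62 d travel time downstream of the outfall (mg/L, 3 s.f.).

Mixed DO = (20.2×9.74 + 3.22×2.06)/(20.2+3.22) = 203.4/23.42 = 8.684 mg/L.
Mixed L₀ = (20.2×4.66 + 3.22×152)/(23.42) = 583.6/23.42 = 24.92 mg/L.
Initial deficit D₀ = C_s − DO₀ = 10.8 − 8.684 = 2.116 mg/L.
D(1.62) = [0.114×24.92/(0.751−0.114)](e^(−0.114×1.62) − e^(−0.751×1.62)) + 2.116 e^(−0.751×1.62)
= 4.459 × (0.8314 − 0.2962) + 2.116 × 0.2962 = 3.013 mg/L.
DO = 10.8 − 3.013 = 7.787 mg/L.

DO ≈ 7.79 mg/L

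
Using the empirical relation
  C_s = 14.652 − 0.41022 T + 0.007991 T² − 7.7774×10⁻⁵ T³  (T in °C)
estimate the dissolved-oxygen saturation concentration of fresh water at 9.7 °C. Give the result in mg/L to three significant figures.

C_s = 14.652 − 0.41022×9.7 + 0.007991×9.7² − 7.7774×10⁻⁵×9.7³ = 11.35 mg/L.

C_s ≈ 11.4 mg/L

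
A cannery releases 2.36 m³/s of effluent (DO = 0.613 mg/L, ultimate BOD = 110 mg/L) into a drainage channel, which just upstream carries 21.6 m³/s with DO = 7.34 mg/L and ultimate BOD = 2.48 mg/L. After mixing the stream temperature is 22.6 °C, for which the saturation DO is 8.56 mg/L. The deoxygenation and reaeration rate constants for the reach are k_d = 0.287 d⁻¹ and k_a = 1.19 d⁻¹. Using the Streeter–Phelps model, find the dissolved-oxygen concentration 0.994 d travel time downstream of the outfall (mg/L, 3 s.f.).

Mixed DO = (21.6×7.34 + 2.36×0.613)/(21.6+2.36) = 160.0/23.96 = 6.677 mg/L.
Mixed L₀ = (21.6×2.48 + 2.36×110)/(23.96) = 313.2/23.96 = 13.07 mg/L.
Initial deficit D₀ = C_s − DO₀ = 8.56 − 6.677 = 1.883 mg/L.
D(0.994) = [0.287×13.07/(1.19−0.287)](e^(−0.287×0.994) − e^(−1.19×0.994)) + 1.883 e^(−1.19×0.994)
= 4.154 × (0.7518 − 0.3064) + 1.883 × 0.3064 = 2.427 mg/L.
DO = 8.56 − 2.427 = 6.133 mg/L.

DO ≈ 6.13 mg/L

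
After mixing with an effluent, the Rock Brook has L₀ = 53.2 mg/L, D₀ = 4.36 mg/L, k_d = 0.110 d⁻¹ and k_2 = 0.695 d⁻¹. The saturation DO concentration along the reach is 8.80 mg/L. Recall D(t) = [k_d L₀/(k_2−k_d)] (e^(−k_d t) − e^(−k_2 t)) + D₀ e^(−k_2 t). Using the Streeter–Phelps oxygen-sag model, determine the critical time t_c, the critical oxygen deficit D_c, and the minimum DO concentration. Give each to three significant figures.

t_c ≈ 2.17 d; D_c ≈ 6.63 mg/L; min DO ≈ 2.17 mg/L

At the critical point dD/dt = 0, so k_d L₀ e^(−k_d t) = k_2 D. Substituting D(t) from the Streeter–Phelps equation and solving for t gives
t_c = ln[(k_2/k_d)(1 − D₀(k_2−k_d)/(k_d L₀))] / (k_2−k_d).
Here k_2−k_d = 0.5850 d⁻¹ and 1 − D₀(k_2−k_d)/(k_d L₀) = 1 − 4.36×0.5850/(0.110×53.2) = 0.5641, so
t_c = ln(6.318 × 0.5641) / 0.5850 = 1.271 / 0.5850 = 2.173 d.
L(t_c) = L₀ e^(−k_d t_c) = 53.2 × 0.7874 = 41.89 mg/L, and at the critical point k_2 D_c = k_d L, so D_c = (0.110/0.695) × 41.89 = 6.630 mg/L.
Minimum DO = C_s − D_c = 8.80 − 6.630 = 2.170 mg/L.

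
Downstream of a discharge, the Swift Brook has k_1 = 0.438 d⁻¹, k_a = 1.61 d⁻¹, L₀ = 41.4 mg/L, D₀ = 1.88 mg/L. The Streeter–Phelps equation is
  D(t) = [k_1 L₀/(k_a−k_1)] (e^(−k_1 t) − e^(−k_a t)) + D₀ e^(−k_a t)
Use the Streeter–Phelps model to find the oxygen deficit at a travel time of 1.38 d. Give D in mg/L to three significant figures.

k_1 L₀/(k_a−k_1) = 0.438×41.4/(1.61−0.438) = 18.13/1.172 = 15.47 mg/L.
e^(−k_1 t) = e^(−0.438×1.380) = 0.5464; e^(−k_a t) = e^(−1.61×1.380) = 0.1084.
D = 15.47 × (0.5464 − 0.1084) + 1.88 × 0.1084 = 6.776 + 0.2038 = 6.980 mg/L.

D ≈ 6.98 mg/L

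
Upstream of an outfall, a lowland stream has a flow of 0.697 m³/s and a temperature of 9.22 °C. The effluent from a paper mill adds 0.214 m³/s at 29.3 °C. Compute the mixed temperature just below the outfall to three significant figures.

Flow-weighted mixing: C = (Q_r C_r + Q_w C_w)/(Q_r + Q_w)
= (0.697×9.22 + 0.214×29.3)/(0.697 + 0.214) = 12.70/0.9110 = 13.94 °C.

13.9 °C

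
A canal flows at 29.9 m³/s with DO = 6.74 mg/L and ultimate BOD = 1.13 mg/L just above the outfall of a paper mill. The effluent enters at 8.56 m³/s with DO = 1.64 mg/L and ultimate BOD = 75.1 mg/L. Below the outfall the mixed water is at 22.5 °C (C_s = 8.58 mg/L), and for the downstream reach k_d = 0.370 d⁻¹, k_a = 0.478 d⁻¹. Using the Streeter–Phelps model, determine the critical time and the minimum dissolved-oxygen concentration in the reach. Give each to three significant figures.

t_c ≈ 1.90 d; minimum DO ≈ 1.84 mg/L

Mixed DO = (29.9×6.74 + 8.56×1.64)/(29.9+8.56) = 215.6/38.46 = 5.605 mg/L.
Mixed L₀ = (29.9×1.13 + 8.56×75.1)/(38.46) = 676.6/38.46 = 17.59 mg/L.
Initial deficit D₀ = C_s − DO₀ = 8.58 − 5.605 = 2.975 mg/L.
t_c = (1/0.1080) ln[(0.478/0.370)(1 − 2.975×0.1080/(0.370×17.59))] = 9.259 × ln(1.228) = 1.903 d.
D_c = (0.370/0.478) × 17.59 × e^(−0.370×1.903) = 0.7741 × 17.59 × 0.4946 = 6.736 mg/L.
Minimum DO = 8.58 − 6.736 = 1.844 mg/L.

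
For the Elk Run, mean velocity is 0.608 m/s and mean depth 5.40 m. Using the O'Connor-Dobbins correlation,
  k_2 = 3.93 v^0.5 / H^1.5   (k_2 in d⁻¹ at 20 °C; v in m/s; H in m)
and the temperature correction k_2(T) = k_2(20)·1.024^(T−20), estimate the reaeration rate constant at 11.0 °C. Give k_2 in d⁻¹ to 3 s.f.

k_2(20) = 3.93 × 0.608^0.5 / 5.40^1.5 = 3.93 × 0.7797 / 12.55 = 0.2442 d⁻¹.
k_2(11.0) = 0.2442 × 1.024^(11.0−20) = 0.2442 × 0.8078 = 0.1973 d⁻¹.

k_2 ≈ 0.197 d⁻¹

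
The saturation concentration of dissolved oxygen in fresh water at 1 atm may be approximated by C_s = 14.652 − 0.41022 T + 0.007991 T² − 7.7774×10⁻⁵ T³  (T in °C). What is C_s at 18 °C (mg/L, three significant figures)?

C_s = 14.652 − 0.41022×18 + 0.007991×18² − 7.7774×10⁻⁵×18³ = 9.404 mg/L.

C_s ≈ 9.40 mg/L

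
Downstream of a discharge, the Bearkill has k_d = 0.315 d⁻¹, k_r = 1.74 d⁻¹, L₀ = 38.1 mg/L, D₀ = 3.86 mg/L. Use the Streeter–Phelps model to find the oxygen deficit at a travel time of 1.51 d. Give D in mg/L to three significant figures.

D ≈ 4.90 mg/L

k_d L₀/(k_r−k_d) = 0.315×38.1/(1.74−0.315) = 12.00/1.425 = 8.422 mg/L.
e^(−k_d t) = e^(−0.315×1.510) = 0.6215; e^(−k_r t) = e^(−1.74×1.510) = 0.07227.
D = 8.422 × (0.6215 − 0.07227) + 3.86 × 0.07227 = 4.626 + 0.2789 = 4.904 mg/L.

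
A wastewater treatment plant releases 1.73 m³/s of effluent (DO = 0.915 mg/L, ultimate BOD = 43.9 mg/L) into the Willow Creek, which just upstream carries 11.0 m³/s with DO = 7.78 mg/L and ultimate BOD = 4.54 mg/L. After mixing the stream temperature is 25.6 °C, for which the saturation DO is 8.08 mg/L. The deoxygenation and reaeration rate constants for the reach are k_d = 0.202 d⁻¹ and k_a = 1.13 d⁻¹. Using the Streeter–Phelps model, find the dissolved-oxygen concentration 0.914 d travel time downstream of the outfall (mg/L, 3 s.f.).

DO ≈ 6.62 mg/L

Mixed DO = (11.0×7.78 + 1.73×0.915)/(11.0+1.73) = 87.16/12.73 = 6.847 mg/L.
Mixed L₀ = (11.0×4.54 + 1.73×43.9)/(12.73) = 125.9/12.73 = 9.889 mg/L.
Initial deficit D₀ = C_s − DO₀ = 8.08 − 6.847 = 1.233 mg/L.
D(0.914) = [0.202×9.889/(1.13−0.202)](e^(−0.202×0.914) − e^(−1.13×0.914)) + 1.233 e^(−1.13×0.914)
= 2.153 × (0.8314 − 0.3560) + 1.233 × 0.3560 = 1.462 mg/L.
DO = 8.08 − 1.462 = 6.618 mg/L.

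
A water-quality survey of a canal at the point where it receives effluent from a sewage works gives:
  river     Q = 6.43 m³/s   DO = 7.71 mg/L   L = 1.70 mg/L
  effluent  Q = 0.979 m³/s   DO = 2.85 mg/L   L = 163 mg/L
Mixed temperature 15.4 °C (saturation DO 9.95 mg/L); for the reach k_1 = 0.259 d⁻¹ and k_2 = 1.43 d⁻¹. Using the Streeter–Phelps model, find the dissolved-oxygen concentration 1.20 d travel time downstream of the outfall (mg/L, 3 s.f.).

DO ≈ 6.62 mg/L

Mixed DO = (6.43×7.71 + 0.979×2.85)/(6.43+0.979) = 52.37/7.409 = 7.068 mg/L.
Mixed L₀ = (6.43×1.70 + 0.979×163)/(7.409) = 170.5/7.409 = 23.01 mg/L.
Initial deficit D₀ = C_s − DO₀ = 9.95 − 7.068 = 2.882 mg/L.
D(1.20) = [0.259×23.01/(1.43−0.259)](e^(−0.259×1.20) − e^(−1.43×1.20)) + 2.882 e^(−1.43×1.20)
= 5.090 × (0.7329 − 0.1798) + 2.882 × 0.1798 = 3.333 mg/L.
DO = 9.95 − 3.333 = 6.617 mg/L.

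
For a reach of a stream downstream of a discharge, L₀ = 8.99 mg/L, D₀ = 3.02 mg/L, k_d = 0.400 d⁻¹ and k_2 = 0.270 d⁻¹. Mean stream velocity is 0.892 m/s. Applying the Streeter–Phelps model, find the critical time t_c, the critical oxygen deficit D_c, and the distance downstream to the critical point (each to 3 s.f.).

t_c = [1/(k_2−k_d)] ln[(k_2/k_d)(1 − D₀(k_2−k_d)/(k_d L₀))]
= [1/(0.270−0.400)] ln[(0.270/0.400)(1 − 3.02×-0.1300/(0.400×8.99))]
= (1/-0.1300) ln[0.6750 × 1.109] = -7.692 × ln(0.7487) = -7.692 × -0.2894 = 2.226 d.
L(t_c) = L₀ e^(−k_d t_c) = 8.99 × 0.4104 = 3.690 mg/L, and at the critical point k_2 D_c = k_d L, so D_c = (0.400/0.270) × 3.690 = 5.466 mg/L.
x_c = v t_c = 0.892 m/s × 2.226 d × 86400 s/d = 171600 m ≈ 172 km.

t_c ≈ 2.23 d; D_c ≈ 5.47 mg/L; x_c ≈ 172 km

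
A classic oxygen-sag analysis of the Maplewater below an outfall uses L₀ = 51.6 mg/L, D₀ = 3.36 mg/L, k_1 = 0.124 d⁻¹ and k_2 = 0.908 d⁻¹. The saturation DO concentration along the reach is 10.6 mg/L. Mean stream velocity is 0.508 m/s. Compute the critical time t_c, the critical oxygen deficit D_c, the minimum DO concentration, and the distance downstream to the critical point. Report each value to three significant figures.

At the critical point dD/dt = 0, so k_1 L₀ e^(−k_1 t) = k_2 D. Substituting D(t) from the Streeter–Phelps equation and solving for t gives
t_c = ln[(k_2/k_1)(1 − D₀(k_2−k_1)/(k_1 L₀))] / (k_2−k_1).
Here k_2−k_1 = 0.7840 d⁻¹ and 1 − D₀(k_2−k_1)/(k_1 L₀) = 1 − 3.36×0.7840/(0.124×51.6) = 0.5883, so
t_c = ln(7.323 × 0.5883) / 0.7840 = 1.460 / 0.7840 = 1.863 d.
L(t_c) = L₀ e^(−k_1 t_c) = 51.6 × 0.7937 = 40.96 mg/L, and at the critical point k_2 D_c = k_1 L, so D_c = (0.124/0.908) × 40.96 = 5.593 mg/L.
Minimum DO = C_s − D_c = 10.6 − 5.593 = 5.007 mg/L.
x_c = v t_c = 0.508 m/s × 1.863 d × 86400 s/d = 81760 m ≈ 81.8 km.

t_c ≈ 1.86 d; D_c ≈ 5.59 mg/L; min DO ≈ 5.01 mg/L; x_c ≈ 81.8 km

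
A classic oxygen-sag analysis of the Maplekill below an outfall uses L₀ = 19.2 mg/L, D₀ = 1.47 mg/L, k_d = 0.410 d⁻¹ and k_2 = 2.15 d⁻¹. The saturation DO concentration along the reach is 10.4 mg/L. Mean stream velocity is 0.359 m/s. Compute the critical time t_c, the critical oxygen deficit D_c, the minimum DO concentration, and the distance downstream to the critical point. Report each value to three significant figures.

t_c ≈ 0.727 d; D_c ≈ 2.72 mg/L; min DO ≈ 7.68 mg/L; x_c ≈ 22.5 km

With k_2/k_d = 5.244 and 1 − D₀(k_2−k_d)/(k_d L₀) = 0.6751,
t_c = ln(5.244 × 0.6751) / (2.15 − 0.410) = ln(3.540) / 1.740 = 1.264/1.740 = 0.7265 d.
L(t_c) = L₀ e^(−k_d t_c) = 19.2 × 0.7424 = 14.25 mg/L, and at the critical point k_2 D_c = k_d L, so D_c = (0.410/2.15) × 14.25 = 2.718 mg/L.
Minimum DO = C_s − D_c = 10.4 − 2.718 = 7.682 mg/L.
x_c = v t_c = 0.359 m/s × 0.7265 d × 86400 s/d = 22530 m ≈ 22.5 km.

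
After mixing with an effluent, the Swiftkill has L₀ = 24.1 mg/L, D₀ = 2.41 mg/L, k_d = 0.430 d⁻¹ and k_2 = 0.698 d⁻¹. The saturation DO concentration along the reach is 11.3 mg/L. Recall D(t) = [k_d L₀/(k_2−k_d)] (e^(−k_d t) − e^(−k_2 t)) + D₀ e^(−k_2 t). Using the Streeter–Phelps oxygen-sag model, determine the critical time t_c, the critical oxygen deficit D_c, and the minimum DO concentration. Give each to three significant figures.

t_c ≈ 1.57 d; D_c ≈ 7.57 mg/L; min DO ≈ 3.73 mg/L

With k_2/k_d = 1.623 and 1 − D₀(k_2−k_d)/(k_d L₀) = 0.9377,
t_c = ln(1.623 × 0.9377) / (0.698 − 0.430) = ln(1.522) / 0.2680 = 0.4201/0.2680 = 1.567 d.
D_c = (k_d/k_2) L₀ e^(−k_d t_c) = (0.430/0.698) × 24.1 × e^(−0.430×1.567) = 0.6160 × 24.1 × 0.5097 = 7.567 mg/L.
Minimum DO = C_s − D_c = 11.3 − 7.567 = 3.733 mg/L.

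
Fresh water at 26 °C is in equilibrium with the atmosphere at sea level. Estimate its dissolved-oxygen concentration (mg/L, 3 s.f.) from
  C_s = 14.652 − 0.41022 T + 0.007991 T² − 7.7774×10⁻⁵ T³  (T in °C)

C_s ≈ 8.02 mg/L

C_s = 14.652 − 0.41022×26 + 0.007991×26² − 7.7774×10⁻⁵×26³ = 8.021 mg/L.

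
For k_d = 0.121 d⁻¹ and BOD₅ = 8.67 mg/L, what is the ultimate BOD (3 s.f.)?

BOD₅ = L₀(1 − e^(−5k_d)) ⇒ L₀ = BOD₅ / (1 − e^(−5×0.121))
= 8.67 / (1 − 0.5461) = 8.67 / 0.4539 = 19.10 mg/L.

L₀ ≈ 19.1 mg/L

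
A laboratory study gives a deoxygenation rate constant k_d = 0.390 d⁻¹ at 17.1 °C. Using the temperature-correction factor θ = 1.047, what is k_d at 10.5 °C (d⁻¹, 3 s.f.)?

k_d(T₂) = k_d(T₁) · θ^(T₂−T₁) = 0.390 × 1.047^(10.5−17.1)
= 0.390 × 1.047^-6.60 = 0.390 × 0.7385 = 0.2880 d⁻¹.

k_d ≈ 0.288 d⁻¹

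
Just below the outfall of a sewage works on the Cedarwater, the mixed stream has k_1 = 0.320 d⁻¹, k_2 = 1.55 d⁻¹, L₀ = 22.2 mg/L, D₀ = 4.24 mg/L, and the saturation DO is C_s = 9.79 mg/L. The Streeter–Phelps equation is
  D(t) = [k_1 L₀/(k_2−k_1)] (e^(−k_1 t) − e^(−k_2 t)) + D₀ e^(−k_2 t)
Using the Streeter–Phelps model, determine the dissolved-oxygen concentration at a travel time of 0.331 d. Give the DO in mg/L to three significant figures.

DO ≈ 5.51 mg/L

k_1 L₀/(k_2−k_1) = 0.320×22.2/(1.55−0.320) = 7.104/1.230 = 5.776 mg/L.
e^(−k_1 t) = e^(−0.320×0.3310) = 0.8995; e^(−k_2 t) = e^(−1.55×0.3310) = 0.5987.
D = 5.776 × (0.8995 − 0.5987) + 4.24 × 0.5987 = 1.737 + 2.538 = 4.276 mg/L.
DO = C_s − D = 9.79 − 4.276 = 5.514 mg/L.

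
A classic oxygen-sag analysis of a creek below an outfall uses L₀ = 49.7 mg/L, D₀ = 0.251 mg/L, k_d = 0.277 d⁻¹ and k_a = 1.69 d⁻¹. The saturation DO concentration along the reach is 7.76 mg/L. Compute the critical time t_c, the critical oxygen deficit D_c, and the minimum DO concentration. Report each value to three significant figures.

t_c ≈ 1.26 d; D_c ≈ 5.74 mg/L; min DO ≈ 2.02 mg/L

With k_a/k_d = 6.101 and 1 − D₀(k_a−k_d)/(k_d L₀) = 0.9742,
t_c = ln(6.101 × 0.9742) / (1.69 − 0.277) = ln(5.944) / 1.413 = 1.782/1.413 = 1.261 d.
D_c = (k_d/k_a) L₀ e^(−k_d t_c) = (0.277/1.69) × 49.7 × e^(−0.277×1.261) = 0.1639 × 49.7 × 0.7051 = 5.744 mg/L.
Minimum DO = C_s − D_c = 7.76 − 5.744 = 2.016 mg/L.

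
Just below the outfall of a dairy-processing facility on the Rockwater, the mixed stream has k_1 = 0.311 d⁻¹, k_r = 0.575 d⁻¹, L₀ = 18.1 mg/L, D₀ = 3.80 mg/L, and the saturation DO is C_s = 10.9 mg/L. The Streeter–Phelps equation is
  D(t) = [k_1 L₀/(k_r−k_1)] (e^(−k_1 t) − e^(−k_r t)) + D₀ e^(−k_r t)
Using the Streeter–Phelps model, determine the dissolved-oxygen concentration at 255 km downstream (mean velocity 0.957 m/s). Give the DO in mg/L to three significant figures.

Travel time t = x/v = 255 km / (0.957 m/s) = 255000 m / 0.957 m/s = 266500 s = 3.084 d.
k_1 L₀/(k_r−k_1) = 0.311×18.1/(0.575−0.311) = 5.629/0.2640 = 21.32 mg/L.
e^(−k_1 t) = e^(−0.311×3.084) = 0.3832; e^(−k_r t) = e^(−0.575×3.084) = 0.1698.
D = 21.32 × (0.3832 − 0.1698) + 3.80 × 0.1698 = 4.551 + 0.6451 = 5.197 mg/L.
DO = C_s − D = 10.9 − 5.197 = 5.703 mg/L.

DO ≈ 5.70 mg/L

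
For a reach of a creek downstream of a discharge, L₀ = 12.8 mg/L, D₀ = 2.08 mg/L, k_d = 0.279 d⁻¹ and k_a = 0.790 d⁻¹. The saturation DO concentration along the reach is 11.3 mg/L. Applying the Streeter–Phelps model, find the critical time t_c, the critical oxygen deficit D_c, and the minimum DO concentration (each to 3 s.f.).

t_c = [1/(k_a−k_d)] ln[(k_a/k_d)(1 − D₀(k_a−k_d)/(k_d L₀))]
= [1/(0.790−0.279)] ln[(0.790/0.279)(1 − 2.08×0.5110/(0.279×12.8))]
= (1/0.5110) ln[2.832 × 0.7024] = 1.957 × ln(1.989) = 1.957 × 0.6875 = 1.345 d.
L(t_c) = L₀ e^(−k_d t_c) = 12.8 × 0.6870 = 8.794 mg/L, and at the critical point k_a D_c = k_d L, so D_c = (0.279/0.790) × 8.794 = 3.106 mg/L.
Minimum DO = C_s − D_c = 11.3 − 3.106 = 8.194 mg/L.

t_c ≈ 1.35 d; D_c ≈ 3.11 mg/L; min DO ≈ 8.19 mg/L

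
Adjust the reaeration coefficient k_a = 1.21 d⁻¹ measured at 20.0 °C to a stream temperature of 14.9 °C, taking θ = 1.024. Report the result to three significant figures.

k_a(T₂) = k_a(T₁) · θ^(T₂−T₁) = 1.21 × 1.024^(14.9−20.0)
= 1.21 × 1.024^-5.10 = 1.21 × 0.8861 = 1.072 d⁻¹.

k_a ≈ 1.07 d⁻¹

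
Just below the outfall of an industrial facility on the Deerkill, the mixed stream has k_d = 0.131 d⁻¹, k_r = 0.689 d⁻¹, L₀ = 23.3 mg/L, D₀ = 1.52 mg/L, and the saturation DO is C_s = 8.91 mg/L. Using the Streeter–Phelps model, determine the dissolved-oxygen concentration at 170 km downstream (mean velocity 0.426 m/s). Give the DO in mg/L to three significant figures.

Travel time t = x/v = 170 km / (0.426 m/s) = 170000 m / 0.426 m/s = 399100 s = 4.619 d.
k_d L₀/(k_r−k_d) = 0.131×23.3/(0.689−0.131) = 3.052/0.5580 = 5.470 mg/L.
e^(−k_d t) = e^(−0.131×4.619) = 0.5460; e^(−k_r t) = e^(−0.689×4.619) = 0.04149.
D = 5.470 × (0.5460 − 0.04149) + 1.52 × 0.04149 = 2.760 + 0.06306 = 2.823 mg/L.
DO = C_s − D = 8.91 − 2.823 = 6.087 mg/L.

DO ≈ 6.09 mg/L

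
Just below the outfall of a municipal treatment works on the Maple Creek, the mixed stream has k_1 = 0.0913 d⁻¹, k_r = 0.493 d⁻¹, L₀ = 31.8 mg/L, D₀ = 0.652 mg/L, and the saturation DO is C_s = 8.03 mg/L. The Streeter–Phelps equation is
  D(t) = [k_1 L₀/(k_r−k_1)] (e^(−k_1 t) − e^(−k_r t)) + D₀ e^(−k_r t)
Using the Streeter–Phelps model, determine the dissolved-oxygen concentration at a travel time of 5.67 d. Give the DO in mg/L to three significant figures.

k_1 L₀/(k_r−k_1) = 0.0913×31.8/(0.493−0.0913) = 2.903/0.4017 = 7.228 mg/L.
e^(−k_1 t) = e^(−0.0913×5.670) = 0.5959; e^(−k_r t) = e^(−0.493×5.670) = 0.06110.
D = 7.228 × (0.5959 − 0.06110) + 0.652 × 0.06110 = 3.865 + 0.03983 = 3.905 mg/L.
DO = C_s − D = 8.03 − 3.905 = 4.125 mg/L.

DO ≈ 4.12 mg/L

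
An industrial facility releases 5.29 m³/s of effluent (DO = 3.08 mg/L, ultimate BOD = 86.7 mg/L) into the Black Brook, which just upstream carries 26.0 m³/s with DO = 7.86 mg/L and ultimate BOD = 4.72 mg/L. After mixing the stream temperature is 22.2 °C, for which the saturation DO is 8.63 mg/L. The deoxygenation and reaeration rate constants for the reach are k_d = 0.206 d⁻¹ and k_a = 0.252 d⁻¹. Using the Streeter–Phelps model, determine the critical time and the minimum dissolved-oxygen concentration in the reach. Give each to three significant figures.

Mixed DO = (26.0×7.86 + 5.29×3.08)/(26.0+5.29) = 220.7/31.29 = 7.052 mg/L.
Mixed L₀ = (26.0×4.72 + 5.29×86.7)/(31.29) = 581.4/31.29 = 18.58 mg/L.
Initial deficit D₀ = C_s − DO₀ = 8.63 − 7.052 = 1.578 mg/L.
t_c = (1/0.04600) ln[(0.252/0.206)(1 − 1.578×0.04600/(0.206×18.58))] = 21.74 × ln(1.200) = 3.965 d.
D_c = (0.206/0.252) × 18.58 × e^(−0.206×3.965) = 0.8175 × 18.58 × 0.4418 = 6.710 mg/L.
Minimum DO = 8.63 − 6.710 = 1.920 mg/L.

t_c ≈ 3.97 d; minimum DO ≈ 1.92 mg/L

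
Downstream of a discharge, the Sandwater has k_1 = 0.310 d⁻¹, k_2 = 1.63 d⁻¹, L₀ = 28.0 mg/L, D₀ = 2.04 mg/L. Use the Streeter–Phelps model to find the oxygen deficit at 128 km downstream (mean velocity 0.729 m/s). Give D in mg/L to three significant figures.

Travel time t = x/v = 128 km / (0.729 m/s) = 128000 m / 0.729 m/s = 175600 s = 2.032 d.
k_1 L₀/(k_2−k_1) = 0.310×28.0/(1.63−0.310) = 8.680/1.320 = 6.576 mg/L.
e^(−k_1 t) = e^(−0.310×2.032) = 0.5326; e^(−k_2 t) = e^(−1.63×2.032) = 0.03642.
D = 6.576 × (0.5326 − 0.03642) + 2.04 × 0.03642 = 3.263 + 0.07431 = 3.337 mg/L.

D ≈ 3.34 mg/L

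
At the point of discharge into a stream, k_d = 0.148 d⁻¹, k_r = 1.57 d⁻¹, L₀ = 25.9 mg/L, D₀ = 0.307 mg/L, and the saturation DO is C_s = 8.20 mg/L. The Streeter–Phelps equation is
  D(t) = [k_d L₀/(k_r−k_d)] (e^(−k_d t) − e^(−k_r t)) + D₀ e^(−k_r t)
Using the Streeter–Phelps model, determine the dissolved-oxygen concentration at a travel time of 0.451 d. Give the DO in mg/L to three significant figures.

DO ≈ 6.86 mg/L

k_d L₀/(k_r−k_d) = 0.148×25.9/(1.57−0.148) = 3.833/1.422 = 2.696 mg/L.
e^(−k_d t) = e^(−0.148×0.4510) = 0.9354; e^(−k_r t) = e^(−1.57×0.4510) = 0.4926.
D = 2.696 × (0.9354 − 0.4926) + 0.307 × 0.4926 = 1.194 + 0.1512 = 1.345 mg/L.
DO = C_s − D = 8.20 − 1.345 = 6.855 mg/L.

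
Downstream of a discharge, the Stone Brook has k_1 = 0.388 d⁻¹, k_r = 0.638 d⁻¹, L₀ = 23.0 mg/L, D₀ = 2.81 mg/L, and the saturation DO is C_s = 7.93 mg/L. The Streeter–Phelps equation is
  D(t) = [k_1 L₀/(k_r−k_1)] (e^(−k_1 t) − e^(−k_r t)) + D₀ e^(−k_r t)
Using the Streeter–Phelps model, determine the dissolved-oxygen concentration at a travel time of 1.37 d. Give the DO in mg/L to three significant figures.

DO ≈ 0.674 mg/L

k_1 L₀/(k_r−k_1) = 0.388×23.0/(0.638−0.388) = 8.924/0.2500 = 35.70 mg/L.
e^(−k_1 t) = e^(−0.388×1.370) = 0.5877; e^(−k_r t) = e^(−0.638×1.370) = 0.4173.
D = 35.70 × (0.5877 − 0.4173) + 2.81 × 0.4173 = 6.084 + 1.172 = 7.256 mg/L.
DO = C_s − D = 7.93 − 7.256 = 0.6737 mg/L.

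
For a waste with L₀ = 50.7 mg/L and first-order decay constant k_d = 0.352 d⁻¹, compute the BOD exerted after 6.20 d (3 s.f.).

y ≈ 45.0 mg/L

y_t = L₀(1 − e^(−k_d t)) = 50.7 × (1 − e^(−0.352×6.20))
= 50.7 × (1 − 0.1128) = 50.7 × 0.8872 = 44.98 mg/L.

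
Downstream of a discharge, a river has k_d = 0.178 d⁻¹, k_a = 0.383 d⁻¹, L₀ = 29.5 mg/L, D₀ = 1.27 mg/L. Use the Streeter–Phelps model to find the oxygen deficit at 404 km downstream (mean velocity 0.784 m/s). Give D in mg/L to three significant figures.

Travel time t = x/v = 404 km / (0.784 m/s) = 404000 m / 0.784 m/s = 515300 s = 5.964 d.
k_d L₀/(k_a−k_d) = 0.178×29.5/(0.383−0.178) = 5.251/0.2050 = 25.61 mg/L.
e^(−k_d t) = e^(−0.178×5.964) = 0.3459; e^(−k_a t) = e^(−0.383×5.964) = 0.1018.
D = 25.61 × (0.3459 − 0.1018) + 1.27 × 0.1018 = 6.251 + 0.1293 = 6.380 mg/L.

D ≈ 6.38 mg/L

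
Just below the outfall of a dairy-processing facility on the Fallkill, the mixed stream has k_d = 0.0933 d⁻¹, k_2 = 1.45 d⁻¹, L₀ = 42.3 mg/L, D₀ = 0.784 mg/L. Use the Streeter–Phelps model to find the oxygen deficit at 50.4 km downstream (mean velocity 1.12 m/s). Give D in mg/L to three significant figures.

Travel time t = x/v = 50.4 km / (1.12 m/s) = 50400 m / 1.12 m/s = 45000 s = 0.5208 d.
k_d L₀/(k_2−k_d) = 0.0933×42.3/(1.45−0.0933) = 3.947/1.357 = 2.909 mg/L.
e^(−k_d t) = e^(−0.0933×0.5208) = 0.9526; e^(−k_2 t) = e^(−1.45×0.5208) = 0.4699.
D = 2.909 × (0.9526 − 0.4699) + 0.784 × 0.4699 = 1.404 + 0.3684 = 1.772 mg/L.

D ≈ 1.77 mg/L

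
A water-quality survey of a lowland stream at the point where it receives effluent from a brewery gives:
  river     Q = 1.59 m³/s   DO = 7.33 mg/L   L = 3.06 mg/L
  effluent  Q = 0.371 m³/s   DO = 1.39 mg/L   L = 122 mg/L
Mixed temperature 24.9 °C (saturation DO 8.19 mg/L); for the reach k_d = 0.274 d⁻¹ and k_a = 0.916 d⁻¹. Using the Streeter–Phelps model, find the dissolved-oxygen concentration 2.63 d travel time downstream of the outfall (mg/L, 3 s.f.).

Mixed DO = (1.59×7.33 + 0.371×1.39)/(1.59+0.371) = 12.17/1.961 = 6.206 mg/L.
Mixed L₀ = (1.59×3.06 + 0.371×122)/(1.961) = 50.13/1.961 = 25.56 mg/L.
Initial deficit D₀ = C_s − DO₀ = 8.19 − 6.206 = 1.984 mg/L.
D(2.63) = [0.274×25.56/(0.916−0.274)](e^(−0.274×2.63) − e^(−0.916×2.63)) + 1.984 e^(−0.916×2.63)
= 10.91 × (0.4865 − 0.08990) + 1.984 × 0.08990 = 4.505 mg/L.
DO = 8.19 − 4.505 = 3.685 mg/L.

DO ≈ 3.69 mg/L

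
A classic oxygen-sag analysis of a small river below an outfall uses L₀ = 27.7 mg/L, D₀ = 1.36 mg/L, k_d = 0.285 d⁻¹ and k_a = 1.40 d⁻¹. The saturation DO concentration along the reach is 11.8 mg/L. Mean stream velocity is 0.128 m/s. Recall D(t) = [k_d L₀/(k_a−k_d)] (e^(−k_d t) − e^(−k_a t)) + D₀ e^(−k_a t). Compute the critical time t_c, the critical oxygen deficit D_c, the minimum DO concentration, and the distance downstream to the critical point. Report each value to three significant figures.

t_c ≈ 1.24 d; D_c ≈ 3.96 mg/L; min DO ≈ 7.84 mg/L; x_c ≈ 13.7 km

At the critical point dD/dt = 0, so k_d L₀ e^(−k_d t) = k_a D. Substituting D(t) from the Streeter–Phelps equation and solving for t gives
t_c = ln[(k_a/k_d)(1 − D₀(k_a−k_d)/(k_d L₀))] / (k_a−k_d).
Here k_a−k_d = 1.115 d⁻¹ and 1 − D₀(k_a−k_d)/(k_d L₀) = 1 − 1.36×1.115/(0.285×27.7) = 0.8079, so
t_c = ln(4.912 × 0.8079) / 1.115 = 1.378 / 1.115 = 1.236 d.
D_c = (k_d/k_a) L₀ e^(−k_d t_c) = (0.285/1.40) × 27.7 × e^(−0.285×1.236) = 0.2036 × 27.7 × 0.7030 = 3.964 mg/L.
Minimum DO = C_s − D_c = 11.8 − 3.964 = 7.836 mg/L.
x_c = v t_c = 0.128 m/s × 1.236 d × 86400 s/d = 13670 m ≈ 13.7 km.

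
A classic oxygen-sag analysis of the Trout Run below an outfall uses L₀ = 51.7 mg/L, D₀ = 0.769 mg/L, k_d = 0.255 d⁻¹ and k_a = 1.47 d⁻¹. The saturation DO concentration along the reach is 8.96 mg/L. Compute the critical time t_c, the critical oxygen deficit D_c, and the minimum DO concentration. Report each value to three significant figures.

With k_a/k_d = 5.765 and 1 − D₀(k_a−k_d)/(k_d L₀) = 0.9291,
t_c = ln(5.765 × 0.9291) / (1.47 − 0.255) = ln(5.356) / 1.215 = 1.678/1.215 = 1.381 d.
L(t_c) = L₀ e^(−k_d t_c) = 51.7 × 0.7031 = 36.35 mg/L, and at the critical point k_a D_c = k_d L, so D_c = (0.255/1.47) × 36.35 = 6.306 mg/L.
Minimum DO = C_s − D_c = 8.96 − 6.306 = 2.654 mg/L.

t_c ≈ 1.38 d; D_c ≈ 6.31 mg/L; min DO ≈ 2.65 mg/L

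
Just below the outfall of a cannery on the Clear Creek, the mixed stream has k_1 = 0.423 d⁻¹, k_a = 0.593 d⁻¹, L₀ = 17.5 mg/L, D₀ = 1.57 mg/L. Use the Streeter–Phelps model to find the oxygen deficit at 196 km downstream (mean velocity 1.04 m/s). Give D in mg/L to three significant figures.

D ≈ 5.79 mg/L

Travel time t = x/v = 196 km / (1.04 m/s) = 196000 m / 1.04 m/s = 188500 s = 2.181 d.
k_1 L₀/(k_a−k_1) = 0.423×17.5/(0.593−0.423) = 7.402/0.1700 = 43.54 mg/L.
e^(−k_1 t) = e^(−0.423×2.181) = 0.3975; e^(−k_a t) = e^(−0.593×2.181) = 0.2743.
D = 43.54 × (0.3975 − 0.2743) + 1.57 × 0.2743 = 5.362 + 0.4307 = 5.793 mg/L.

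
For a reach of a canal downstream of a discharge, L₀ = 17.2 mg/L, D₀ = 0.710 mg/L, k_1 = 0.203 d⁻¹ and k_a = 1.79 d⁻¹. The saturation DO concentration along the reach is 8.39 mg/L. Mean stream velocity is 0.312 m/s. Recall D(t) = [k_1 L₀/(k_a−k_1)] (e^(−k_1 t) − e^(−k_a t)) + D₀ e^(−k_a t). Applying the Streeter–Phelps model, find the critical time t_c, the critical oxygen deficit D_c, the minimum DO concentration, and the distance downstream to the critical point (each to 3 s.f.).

t_c ≈ 1.13 d; D_c ≈ 1.55 mg/L; min DO ≈ 6.84 mg/L; x_c ≈ 30.4 km

With k_a/k_1 = 8.818 and 1 − D₀(k_a−k_1)/(k_1 L₀) = 0.6773,
t_c = ln(8.818 × 0.6773) / (1.79 − 0.203) = ln(5.972) / 1.587 = 1.787/1.587 = 1.126 d.
L(t_c) = L₀ e^(−k_1 t_c) = 17.2 × 0.7956 = 13.69 mg/L, and at the critical point k_a D_c = k_1 L, so D_c = (0.203/1.79) × 13.69 = 1.552 mg/L.
Minimum DO = C_s − D_c = 8.39 − 1.552 = 6.838 mg/L.
x_c = v t_c = 0.312 m/s × 1.126 d × 86400 s/d = 30360 m ≈ 30.4 km.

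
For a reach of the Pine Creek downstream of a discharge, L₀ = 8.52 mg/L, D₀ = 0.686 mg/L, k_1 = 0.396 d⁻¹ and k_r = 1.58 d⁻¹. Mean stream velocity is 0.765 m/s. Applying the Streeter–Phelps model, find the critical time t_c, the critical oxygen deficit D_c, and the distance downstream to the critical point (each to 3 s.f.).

t_c = [1/(k_r−k_1)] ln[(k_r/k_1)(1 − D₀(k_r−k_1)/(k_1 L₀))]
= [1/(1.58−0.396)] ln[(1.58/0.396)(1 − 0.686×1.184/(0.396×8.52))]
= (1/1.184) ln[3.990 × 0.7593] = 0.8446 × ln(3.029) = 0.8446 × 1.108 = 0.9361 d.
D_c = (k_1/k_r) L₀ e^(−k_1 t_c) = (0.396/1.58) × 8.52 × e^(−0.396×0.9361) = 0.2506 × 8.52 × 0.6902 = 1.474 mg/L.
x_c = v t_c = 0.765 m/s × 0.9361 d × 86400 s/d = 61870 m ≈ 61.9 km.

t_c ≈ 0.936 d; D_c ≈ 1.47 mg/L; x_c ≈ 61.9 km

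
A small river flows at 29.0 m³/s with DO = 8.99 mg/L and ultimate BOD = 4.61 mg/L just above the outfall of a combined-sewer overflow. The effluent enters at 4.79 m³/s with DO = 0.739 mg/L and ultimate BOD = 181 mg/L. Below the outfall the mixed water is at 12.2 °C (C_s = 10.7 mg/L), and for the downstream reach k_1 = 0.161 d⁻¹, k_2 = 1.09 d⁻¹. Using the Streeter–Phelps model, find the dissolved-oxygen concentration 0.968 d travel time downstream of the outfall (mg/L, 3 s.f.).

Mixed DO = (29.0×8.99 + 4.79×0.739)/(29.0+4.79) = 264.2/33.79 = 7.820 mg/L.
Mixed L₀ = (29.0×4.61 + 4.79×181)/(33.79) = 1001/33.79 = 29.61 mg/L.
Initial deficit D₀ = C_s − DO₀ = 10.7 − 7.820 = 2.880 mg/L.
D(0.968) = [0.161×29.61/(1.09−0.161)](e^(−0.161×0.968) − e^(−1.09×0.968)) + 2.880 e^(−1.09×0.968)
= 5.132 × (0.8557 − 0.3482) + 2.880 × 0.3482 = 3.607 mg/L.
DO = 10.7 − 3.607 = 7.093 mg/L.

DO ≈ 7.09 mg/L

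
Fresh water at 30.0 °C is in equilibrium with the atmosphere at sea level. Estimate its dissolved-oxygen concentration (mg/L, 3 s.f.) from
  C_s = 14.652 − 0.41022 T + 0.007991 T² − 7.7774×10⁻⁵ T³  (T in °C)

C_s ≈ 7.44 mg/L

C_s = 14.652 − 0.41022×30.0 + 0.007991×30.0² − 7.7774×10⁻⁵×30.0³ = 7.437 mg/L.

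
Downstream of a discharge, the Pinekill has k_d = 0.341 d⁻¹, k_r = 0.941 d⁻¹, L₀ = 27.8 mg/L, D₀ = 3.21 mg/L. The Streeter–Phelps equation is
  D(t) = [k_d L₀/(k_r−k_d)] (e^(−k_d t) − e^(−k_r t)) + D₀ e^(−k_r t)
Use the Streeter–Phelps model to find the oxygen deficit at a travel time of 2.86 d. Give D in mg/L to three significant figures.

k_d L₀/(k_r−k_d) = 0.341×27.8/(0.941−0.341) = 9.480/0.6000 = 15.80 mg/L.
e^(−k_d t) = e^(−0.341×2.860) = 0.3771; e^(−k_r t) = e^(−0.941×2.860) = 0.06780.
D = 15.80 × (0.3771 − 0.06780) + 3.21 × 0.06780 = 4.887 + 0.2176 = 5.104 mg/L.

D ≈ 5.10 mg/L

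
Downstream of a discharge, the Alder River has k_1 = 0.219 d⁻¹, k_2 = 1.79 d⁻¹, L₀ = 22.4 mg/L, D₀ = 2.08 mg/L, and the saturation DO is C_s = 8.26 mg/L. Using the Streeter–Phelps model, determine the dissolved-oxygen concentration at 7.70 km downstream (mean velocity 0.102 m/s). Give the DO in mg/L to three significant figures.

Travel time t = x/v = 7.70 km / (0.102 m/s) = 7700 m / 0.102 m/s = 75490 s = 0.8737 d.
k_1 L₀/(k_2−k_1) = 0.219×22.4/(1.79−0.219) = 4.906/1.571 = 3.123 mg/L.
e^(−k_1 t) = e^(−0.219×0.8737) = 0.8258; e^(−k_2 t) = e^(−1.79×0.8737) = 0.2093.
D = 3.123 × (0.8258 − 0.2093) + 2.08 × 0.2093 = 1.925 + 0.4353 = 2.361 mg/L.
DO = C_s − D = 8.26 − 2.361 = 5.899 mg/L.

DO ≈ 5.90 mg/L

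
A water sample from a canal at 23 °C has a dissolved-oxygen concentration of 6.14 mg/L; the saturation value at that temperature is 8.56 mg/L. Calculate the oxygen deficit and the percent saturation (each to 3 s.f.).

D = C_s − C = 8.56 − 6.14 = 2.42 mg/L.
% saturation = 6.14/8.56 × 100 = 71.7 %.

D ≈ 2.42 mg/L; 71.7 % saturation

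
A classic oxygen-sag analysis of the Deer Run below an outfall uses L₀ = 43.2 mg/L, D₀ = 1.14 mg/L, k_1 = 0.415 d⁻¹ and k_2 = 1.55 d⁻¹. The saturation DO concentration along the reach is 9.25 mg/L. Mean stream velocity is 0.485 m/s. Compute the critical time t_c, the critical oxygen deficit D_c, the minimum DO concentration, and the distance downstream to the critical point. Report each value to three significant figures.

t_c ≈ 1.09 d; D_c ≈ 7.34 mg/L; min DO ≈ 1.91 mg/L; x_c ≈ 45.9 km

With k_2/k_1 = 3.735 and 1 − D₀(k_2−k_1)/(k_1 L₀) = 0.9278,
t_c = ln(3.735 × 0.9278) / (1.55 − 0.415) = ln(3.465) / 1.135 = 1.243/1.135 = 1.095 d.
D_c = (k_1/k_2) L₀ e^(−k_1 t_c) = (0.415/1.55) × 43.2 × e^(−0.415×1.095) = 0.2677 × 43.2 × 0.6348 = 7.343 mg/L.
Minimum DO = C_s − D_c = 9.25 − 7.343 = 1.907 mg/L.
x_c = v t_c = 0.485 m/s × 1.095 d × 86400 s/d = 45880 m ≈ 45.9 km.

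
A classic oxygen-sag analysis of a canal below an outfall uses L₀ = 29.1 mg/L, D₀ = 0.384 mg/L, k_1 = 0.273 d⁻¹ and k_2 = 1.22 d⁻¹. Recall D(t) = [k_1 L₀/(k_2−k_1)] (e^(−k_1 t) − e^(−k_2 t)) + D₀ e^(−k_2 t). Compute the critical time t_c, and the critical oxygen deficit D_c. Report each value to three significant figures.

t_c ≈ 1.53 d; D_c ≈ 4.29 mg/L

At the critical point dD/dt = 0, so k_1 L₀ e^(−k_1 t) = k_2 D. Substituting D(t) from the Streeter–Phelps equation and solving for t gives
t_c = ln[(k_2/k_1)(1 − D₀(k_2−k_1)/(k_1 L₀))] / (k_2−k_1).
Here k_2−k_1 = 0.9470 d⁻¹ and 1 − D₀(k_2−k_1)/(k_1 L₀) = 1 − 0.384×0.9470/(0.273×29.1) = 0.9542, so
t_c = ln(4.469 × 0.9542) / 0.9470 = 1.450 / 0.9470 = 1.531 d.
L(t_c) = L₀ e^(−k_1 t_c) = 29.1 × 0.6583 = 19.16 mg/L, and at the critical point k_2 D_c = k_1 L, so D_c = (0.273/1.22) × 19.16 = 4.287 mg/L.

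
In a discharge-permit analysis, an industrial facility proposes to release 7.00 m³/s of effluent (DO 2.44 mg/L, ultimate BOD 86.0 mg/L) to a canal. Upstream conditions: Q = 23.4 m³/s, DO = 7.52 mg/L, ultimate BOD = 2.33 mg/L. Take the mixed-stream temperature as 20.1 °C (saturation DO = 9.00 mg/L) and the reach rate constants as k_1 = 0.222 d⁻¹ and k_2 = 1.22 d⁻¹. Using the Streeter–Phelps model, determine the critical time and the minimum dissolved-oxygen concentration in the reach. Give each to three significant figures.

t_c ≈ 0.904 d; minimum DO ≈ 5.78 mg/L

Mixed DO = (23.4×7.52 + 7.00×2.44)/(23.4+7.00) = 193.0/30.40 = 6.350 mg/L.
Mixed L₀ = (23.4×2.33 + 7.00×86.0)/(30.40) = 656.5/30.40 = 21.60 mg/L.
Initial deficit D₀ = C_s − DO₀ = 9.00 − 6.350 = 2.650 mg/L.
t_c = (1/0.9980) ln[(1.22/0.222)(1 − 2.650×0.9980/(0.222×21.60))] = 1.002 × ln(2.464) = 0.9037 d.
D_c = (0.222/1.22) × 21.60 × e^(−0.222×0.9037) = 0.1820 × 21.60 × 0.8182 = 3.215 mg/L.
Minimum DO = 9.00 − 3.215 = 5.785 mg/L.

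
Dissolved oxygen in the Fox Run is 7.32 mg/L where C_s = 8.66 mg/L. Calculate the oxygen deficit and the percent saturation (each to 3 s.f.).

D = C_s − C = 8.66 − 7.32 = 1.34 mg/L.
% saturation = 7.32/8.66 × 100 = 84.5 %.

D ≈ 1.34 mg/L; 84.5 % saturation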